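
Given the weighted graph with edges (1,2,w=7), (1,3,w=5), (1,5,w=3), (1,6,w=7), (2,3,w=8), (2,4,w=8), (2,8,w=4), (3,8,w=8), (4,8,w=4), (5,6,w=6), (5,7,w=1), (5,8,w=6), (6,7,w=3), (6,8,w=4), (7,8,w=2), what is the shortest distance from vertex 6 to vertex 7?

Step 1: Build adjacency list with weights:
  1: 2(w=7), 3(w=5), 5(w=3), 6(w=7)
  2: 1(w=7), 3(w=8), 4(w=8), 8(w=4)
  3: 1(w=5), 2(w=8), 8(w=8)
  4: 2(w=8), 8(w=4)
  5: 1(w=3), 6(w=6), 7(w=1), 8(w=6)
  6: 1(w=7), 5(w=6), 7(w=3), 8(w=4)
  7: 5(w=1), 6(w=3), 8(w=2)
  8: 2(w=4), 3(w=8), 4(w=4), 5(w=6), 6(w=4), 7(w=2)

Step 2: Apply Dijkstra's algorithm from vertex 6:
  Visit vertex 6 (distance=0)
    Update dist[1] = 7
    Update dist[5] = 6
    Update dist[7] = 3
    Update dist[8] = 4
  Visit vertex 7 (distance=3)
    Update dist[5] = 4

Step 3: Shortest path: 6 -> 7
Total weight: 3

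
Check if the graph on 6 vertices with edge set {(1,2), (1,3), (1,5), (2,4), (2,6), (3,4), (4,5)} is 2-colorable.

Step 1: Attempt 2-coloring using BFS:
  Start at vertex 1, assign color 0
  Color vertex 2 with color 1 (neighbor of 1)
  Color vertex 3 with color 1 (neighbor of 1)
  Color vertex 5 with color 1 (neighbor of 1)
  Color vertex 4 with color 0 (neighbor of 2)
  Color vertex 6 with color 0 (neighbor of 2)

Step 2: 2-coloring succeeded. No conflicts found.
  Set A (color 0): {1, 4, 6}
  Set B (color 1): {2, 3, 5}

The graph is bipartite with partition {1, 4, 6}, {2, 3, 5}.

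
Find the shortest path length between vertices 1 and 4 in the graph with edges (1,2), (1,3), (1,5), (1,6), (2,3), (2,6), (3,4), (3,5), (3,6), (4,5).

Step 1: Build adjacency list:
  1: 2, 3, 5, 6
  2: 1, 3, 6
  3: 1, 2, 4, 5, 6
  4: 3, 5
  5: 1, 3, 4
  6: 1, 2, 3

Step 2: BFS from vertex 1 to find shortest path to 4:
  vertex 2 reached at distance 1
  vertex 3 reached at distance 1
  vertex 5 reached at distance 1
  vertex 6 reached at distance 1
  vertex 4 reached at distance 2

Step 3: Shortest path: 1 -> 5 -> 4
Path length: 2 edges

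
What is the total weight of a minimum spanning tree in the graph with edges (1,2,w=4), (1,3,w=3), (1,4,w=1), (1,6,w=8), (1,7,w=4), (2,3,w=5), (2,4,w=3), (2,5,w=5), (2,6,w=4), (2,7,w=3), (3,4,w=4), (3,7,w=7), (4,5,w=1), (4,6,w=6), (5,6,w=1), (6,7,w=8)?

Apply Kruskal's algorithm (sort edges by weight, add if no cycle):

Sorted edges by weight:
  (1,4) w=1
  (4,5) w=1
  (5,6) w=1
  (1,3) w=3
  (2,7) w=3
  (2,4) w=3
  (1,2) w=4
  (1,7) w=4
  (2,6) w=4
  (3,4) w=4
  (2,5) w=5
  (2,3) w=5
  (4,6) w=6
  (3,7) w=7
  (1,6) w=8
  (6,7) w=8

Add edge (1,4) w=1 -- no cycle. Running total: 1
Add edge (4,5) w=1 -- no cycle. Running total: 2
Add edge (5,6) w=1 -- no cycle. Running total: 3
Add edge (1,3) w=3 -- no cycle. Running total: 6
Add edge (2,7) w=3 -- no cycle. Running total: 9
Add edge (2,4) w=3 -- no cycle. Running total: 12

MST edges: (1,4,w=1), (4,5,w=1), (5,6,w=1), (1,3,w=3), (2,7,w=3), (2,4,w=3)
Total MST weight: 1 + 1 + 1 + 3 + 3 + 3 = 12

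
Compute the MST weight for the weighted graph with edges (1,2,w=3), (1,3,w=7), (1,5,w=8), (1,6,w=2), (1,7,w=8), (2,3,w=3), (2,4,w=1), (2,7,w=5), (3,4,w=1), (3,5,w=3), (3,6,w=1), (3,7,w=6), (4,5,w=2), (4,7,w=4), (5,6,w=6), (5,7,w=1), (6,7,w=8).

Apply Kruskal's algorithm (sort edges by weight, add if no cycle):

Sorted edges by weight:
  (2,4) w=1
  (3,4) w=1
  (3,6) w=1
  (5,7) w=1
  (1,6) w=2
  (4,5) w=2
  (1,2) w=3
  (2,3) w=3
  (3,5) w=3
  (4,7) w=4
  (2,7) w=5
  (3,7) w=6
  (5,6) w=6
  (1,3) w=7
  (1,7) w=8
  (1,5) w=8
  (6,7) w=8

Add edge (2,4) w=1 -- no cycle. Running total: 1
Add edge (3,4) w=1 -- no cycle. Running total: 2
Add edge (3,6) w=1 -- no cycle. Running total: 3
Add edge (5,7) w=1 -- no cycle. Running total: 4
Add edge (1,6) w=2 -- no cycle. Running total: 6
Add edge (4,5) w=2 -- no cycle. Running total: 8

MST edges: (2,4,w=1), (3,4,w=1), (3,6,w=1), (5,7,w=1), (1,6,w=2), (4,5,w=2)
Total MST weight: 1 + 1 + 1 + 1 + 2 + 2 = 8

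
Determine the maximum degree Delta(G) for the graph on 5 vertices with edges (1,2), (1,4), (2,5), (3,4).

Step 1: Count edges incident to each vertex:
  deg(1) = 2 (neighbors: 2, 4)
  deg(2) = 2 (neighbors: 1, 5)
  deg(3) = 1 (neighbors: 4)
  deg(4) = 2 (neighbors: 1, 3)
  deg(5) = 1 (neighbors: 2)

Step 2: Find maximum:
  max(2, 2, 1, 2, 1) = 2 (vertex 1)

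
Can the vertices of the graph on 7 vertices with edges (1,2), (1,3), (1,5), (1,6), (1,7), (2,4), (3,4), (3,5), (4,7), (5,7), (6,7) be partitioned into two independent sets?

Step 1: Attempt 2-coloring using BFS:
  Start at vertex 1, assign color 0
  Color vertex 2 with color 1 (neighbor of 1)
  Color vertex 3 with color 1 (neighbor of 1)
  Color vertex 5 with color 1 (neighbor of 1)
  Color vertex 6 with color 1 (neighbor of 1)
  Color vertex 7 with color 1 (neighbor of 1)
  Color vertex 4 with color 0 (neighbor of 2)

Step 2: Conflict found! Vertices 3 and 5 are adjacent but have the same color.
This means the graph contains an odd cycle.

The graph is NOT bipartite.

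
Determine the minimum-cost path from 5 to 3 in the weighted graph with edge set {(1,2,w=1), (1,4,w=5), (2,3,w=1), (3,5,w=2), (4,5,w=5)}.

Step 1: Build adjacency list with weights:
  1: 2(w=1), 4(w=5)
  2: 1(w=1), 3(w=1)
  3: 2(w=1), 5(w=2)
  4: 1(w=5), 5(w=5)
  5: 3(w=2), 4(w=5)

Step 2: Apply Dijkstra's algorithm from vertex 5:
  Visit vertex 5 (distance=0)
    Update dist[3] = 2
    Update dist[4] = 5
  Visit vertex 3 (distance=2)
    Update dist[2] = 3

Step 3: Shortest path: 5 -> 3
Total weight: 2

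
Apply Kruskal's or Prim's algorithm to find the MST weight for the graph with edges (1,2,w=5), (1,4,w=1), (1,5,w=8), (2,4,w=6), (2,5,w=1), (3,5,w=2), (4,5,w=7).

Apply Kruskal's algorithm (sort edges by weight, add if no cycle):

Sorted edges by weight:
  (1,4) w=1
  (2,5) w=1
  (3,5) w=2
  (1,2) w=5
  (2,4) w=6
  (4,5) w=7
  (1,5) w=8

Add edge (1,4) w=1 -- no cycle. Running total: 1
Add edge (2,5) w=1 -- no cycle. Running total: 2
Add edge (3,5) w=2 -- no cycle. Running total: 4
Add edge (1,2) w=5 -- no cycle. Running total: 9

MST edges: (1,4,w=1), (2,5,w=1), (3,5,w=2), (1,2,w=5)
Total MST weight: 1 + 1 + 2 + 5 = 9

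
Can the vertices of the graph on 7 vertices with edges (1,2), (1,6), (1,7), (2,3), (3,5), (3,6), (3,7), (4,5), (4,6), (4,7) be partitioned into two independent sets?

Step 1: Attempt 2-coloring using BFS:
  Start at vertex 1, assign color 0
  Color vertex 2 with color 1 (neighbor of 1)
  Color vertex 6 with color 1 (neighbor of 1)
  Color vertex 7 with color 1 (neighbor of 1)
  Color vertex 3 with color 0 (neighbor of 2)
  Color vertex 4 with color 0 (neighbor of 6)
  Color vertex 5 with color 1 (neighbor of 3)

Step 2: 2-coloring succeeded. No conflicts found.
  Set A (color 0): {1, 3, 4}
  Set B (color 1): {2, 5, 6, 7}

The graph is bipartite with partition {1, 3, 4}, {2, 5, 6, 7}.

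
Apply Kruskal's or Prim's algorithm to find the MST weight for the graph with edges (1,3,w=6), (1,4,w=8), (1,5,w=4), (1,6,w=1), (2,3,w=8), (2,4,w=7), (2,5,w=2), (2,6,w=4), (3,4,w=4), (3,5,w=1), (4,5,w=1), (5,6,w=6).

Apply Kruskal's algorithm (sort edges by weight, add if no cycle):

Sorted edges by weight:
  (1,6) w=1
  (3,5) w=1
  (4,5) w=1
  (2,5) w=2
  (1,5) w=4
  (2,6) w=4
  (3,4) w=4
  (1,3) w=6
  (5,6) w=6
  (2,4) w=7
  (1,4) w=8
  (2,3) w=8

Add edge (1,6) w=1 -- no cycle. Running total: 1
Add edge (3,5) w=1 -- no cycle. Running total: 2
Add edge (4,5) w=1 -- no cycle. Running total: 3
Add edge (2,5) w=2 -- no cycle. Running total: 5
Add edge (1,5) w=4 -- no cycle. Running total: 9

MST edges: (1,6,w=1), (3,5,w=1), (4,5,w=1), (2,5,w=2), (1,5,w=4)
Total MST weight: 1 + 1 + 1 + 2 + 4 = 9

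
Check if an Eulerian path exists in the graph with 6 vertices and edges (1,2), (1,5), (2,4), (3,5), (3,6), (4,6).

Step 1: Find the degree of each vertex:
  deg(1) = 2
  deg(2) = 2
  deg(3) = 2
  deg(4) = 2
  deg(5) = 2
  deg(6) = 2

Step 2: Count vertices with odd degree:
  All vertices have even degree (0 odd-degree vertices)

Step 3: Apply Euler's theorem:
  - Eulerian circuit exists iff graph is connected and all vertices have even degree
  - Eulerian path exists iff graph is connected and has 0 or 2 odd-degree vertices

Graph is connected with 0 odd-degree vertices.
Both Eulerian circuit and Eulerian path exist.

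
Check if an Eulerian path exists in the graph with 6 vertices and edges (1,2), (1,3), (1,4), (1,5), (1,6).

Step 1: Find the degree of each vertex:
  deg(1) = 5
  deg(2) = 1
  deg(3) = 1
  deg(4) = 1
  deg(5) = 1
  deg(6) = 1

Step 2: Count vertices with odd degree:
  Odd-degree vertices: 1, 2, 3, 4, 5, 6 (6 total)

Step 3: Apply Euler's theorem:
  - Eulerian circuit exists iff graph is connected and all vertices have even degree
  - Eulerian path exists iff graph is connected and has 0 or 2 odd-degree vertices

Graph has 6 odd-degree vertices (need 0 or 2).
Neither Eulerian path nor Eulerian circuit exists.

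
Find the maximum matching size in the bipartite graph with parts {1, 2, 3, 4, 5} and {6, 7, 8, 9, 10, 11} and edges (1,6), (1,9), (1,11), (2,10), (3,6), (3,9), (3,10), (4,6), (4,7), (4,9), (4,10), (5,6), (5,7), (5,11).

Step 1: List the neighbors of each left vertex:
  1: 6, 9, 11
  2: 10
  3: 6, 9, 10
  4: 6, 7, 9, 10
  5: 6, 7, 11

Step 2: Greedily match left vertices, then look for augmenting paths:
  Match 1 -- 6
  Match 2 -- 10
  Match 3 -- 9
  Match 4 -- 7
  Match 5 -- 11
  No augmenting path remains.

Step 3: Verify this is maximum:
  Matching size 5 = min(|L|, |R|) = min(5, 6), which is an upper bound, so this matching is maximum.

Maximum matching: {(1,6), (2,10), (3,9), (4,7), (5,11)}
Size: 5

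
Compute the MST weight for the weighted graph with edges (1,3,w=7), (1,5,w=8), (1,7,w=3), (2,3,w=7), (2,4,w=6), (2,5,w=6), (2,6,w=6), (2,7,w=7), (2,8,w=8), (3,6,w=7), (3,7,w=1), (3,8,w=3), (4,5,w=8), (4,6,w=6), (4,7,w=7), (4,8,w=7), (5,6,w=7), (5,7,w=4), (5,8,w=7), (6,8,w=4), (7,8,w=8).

Apply Kruskal's algorithm (sort edges by weight, add if no cycle):

Sorted edges by weight:
  (3,7) w=1
  (1,7) w=3
  (3,8) w=3
  (5,7) w=4
  (6,8) w=4
  (2,5) w=6
  (2,6) w=6
  (2,4) w=6
  (4,6) w=6
  (1,3) w=7
  (2,3) w=7
  (2,7) w=7
  (3,6) w=7
  (4,7) w=7
  (4,8) w=7
  (5,8) w=7
  (5,6) w=7
  (1,5) w=8
  (2,8) w=8
  (4,5) w=8
  (7,8) w=8

Add edge (3,7) w=1 -- no cycle. Running total: 1
Add edge (1,7) w=3 -- no cycle. Running total: 4
Add edge (3,8) w=3 -- no cycle. Running total: 7
Add edge (5,7) w=4 -- no cycle. Running total: 11
Add edge (6,8) w=4 -- no cycle. Running total: 15
Add edge (2,5) w=6 -- no cycle. Running total: 21
Skip edge (2,6) w=6 -- would create cycle
Add edge (2,4) w=6 -- no cycle. Running total: 27

MST edges: (3,7,w=1), (1,7,w=3), (3,8,w=3), (5,7,w=4), (6,8,w=4), (2,5,w=6), (2,4,w=6)
Total MST weight: 1 + 3 + 3 + 4 + 4 + 6 + 6 = 27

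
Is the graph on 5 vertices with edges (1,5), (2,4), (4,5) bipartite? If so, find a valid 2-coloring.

Step 1: Attempt 2-coloring using BFS:
  Start at vertex 1, assign color 0
  Color vertex 5 with color 1 (neighbor of 1)
  Color vertex 4 with color 0 (neighbor of 5)
  Color vertex 2 with color 1 (neighbor of 4)
  Start new component at vertex 3, assign color 0

Step 2: 2-coloring succeeded. No conflicts found.
  Set A (color 0): {1, 3, 4}
  Set B (color 1): {2, 5}

The graph is bipartite with partition {1, 3, 4}, {2, 5}.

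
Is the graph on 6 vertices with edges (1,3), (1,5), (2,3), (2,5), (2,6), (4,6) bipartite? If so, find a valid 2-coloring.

Step 1: Attempt 2-coloring using BFS:
  Start at vertex 1, assign color 0
  Color vertex 3 with color 1 (neighbor of 1)
  Color vertex 5 with color 1 (neighbor of 1)
  Color vertex 2 with color 0 (neighbor of 3)
  Color vertex 6 with color 1 (neighbor of 2)
  Color vertex 4 with color 0 (neighbor of 6)

Step 2: 2-coloring succeeded. No conflicts found.
  Set A (color 0): {1, 2, 4}
  Set B (color 1): {3, 5, 6}

The graph is bipartite with partition {1, 2, 4}, {3, 5, 6}.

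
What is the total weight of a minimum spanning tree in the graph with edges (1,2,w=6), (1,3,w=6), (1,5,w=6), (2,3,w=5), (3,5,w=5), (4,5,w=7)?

Apply Kruskal's algorithm (sort edges by weight, add if no cycle):

Sorted edges by weight:
  (2,3) w=5
  (3,5) w=5
  (1,2) w=6
  (1,3) w=6
  (1,5) w=6
  (4,5) w=7

Add edge (2,3) w=5 -- no cycle. Running total: 5
Add edge (3,5) w=5 -- no cycle. Running total: 10
Add edge (1,2) w=6 -- no cycle. Running total: 16
Skip edge (1,3) w=6 -- would create cycle
Skip edge (1,5) w=6 -- would create cycle
Add edge (4,5) w=7 -- no cycle. Running total: 23

MST edges: (2,3,w=5), (3,5,w=5), (1,2,w=6), (4,5,w=7)
Total MST weight: 5 + 5 + 6 + 7 = 23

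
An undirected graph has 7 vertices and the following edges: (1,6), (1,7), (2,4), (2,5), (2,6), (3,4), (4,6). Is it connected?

Step 1: Build adjacency list from edges:
  1: 6, 7
  2: 4, 5, 6
  3: 4
  4: 2, 3, 6
  5: 2
  6: 1, 2, 4
  7: 1

Step 2: Run BFS/DFS from vertex 1:
  Visited: {1, 6, 7, 2, 4, 5, 3}
  Reached 7 of 7 vertices

Step 3: All 7 vertices reached from vertex 1, so the graph is connected.
Answer: Yes, the graph is connected.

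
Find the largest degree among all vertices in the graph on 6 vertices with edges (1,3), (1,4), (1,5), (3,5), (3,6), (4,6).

Step 1: Count edges incident to each vertex:
  deg(1) = 3 (neighbors: 3, 4, 5)
  deg(2) = 0 (neighbors: none)
  deg(3) = 3 (neighbors: 1, 5, 6)
  deg(4) = 2 (neighbors: 1, 6)
  deg(5) = 2 (neighbors: 1, 3)
  deg(6) = 2 (neighbors: 3, 4)

Step 2: Find maximum:
  max(3, 0, 3, 2, 2, 2) = 3 (vertex 1)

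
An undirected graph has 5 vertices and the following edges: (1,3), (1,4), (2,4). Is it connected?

Step 1: Build adjacency list from edges:
  1: 3, 4
  2: 4
  3: 1
  4: 1, 2
  5: (none)

Step 2: Run BFS/DFS from vertex 1:
  Visited: {1, 3, 4, 2}
  Reached 4 of 5 vertices

Step 3: Only 4 of 5 vertices reached. Graph is disconnected.
Connected components: {1, 2, 3, 4}, {5}
Answer: No, the graph is not connected (2 components).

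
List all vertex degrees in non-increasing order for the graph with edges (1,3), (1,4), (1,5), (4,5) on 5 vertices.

Step 1: Count edges incident to each vertex:
  deg(1) = 3 (neighbors: 3, 4, 5)
  deg(2) = 0 (neighbors: none)
  deg(3) = 1 (neighbors: 1)
  deg(4) = 2 (neighbors: 1, 5)
  deg(5) = 2 (neighbors: 1, 4)

Step 2: Sort degrees in non-increasing order:
  Degrees: [3, 0, 1, 2, 2] -> sorted: [3, 2, 2, 1, 0]

Degree sequence: [3, 2, 2, 1, 0]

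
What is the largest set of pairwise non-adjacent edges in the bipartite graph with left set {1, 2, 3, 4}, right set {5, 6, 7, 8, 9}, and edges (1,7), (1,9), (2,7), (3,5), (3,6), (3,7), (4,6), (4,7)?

Step 1: List the neighbors of each left vertex:
  1: 7, 9
  2: 7
  3: 5, 6, 7
  4: 6, 7

Step 2: Greedily match left vertices, then look for augmenting paths:
  Match 1 -- 9
  Match 2 -- 7
  Match 3 -- 5
  Match 4 -- 6
  No augmenting path remains.

Step 3: Verify this is maximum:
  Matching size 4 = min(|L|, |R|) = min(4, 5), which is an upper bound, so this matching is maximum.

Maximum matching: {(1,9), (2,7), (3,5), (4,6)}
Size: 4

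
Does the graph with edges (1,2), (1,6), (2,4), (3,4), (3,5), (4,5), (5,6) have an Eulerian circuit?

Step 1: Find the degree of each vertex:
  deg(1) = 2
  deg(2) = 2
  deg(3) = 2
  deg(4) = 3
  deg(5) = 3
  deg(6) = 2

Step 2: Count vertices with odd degree:
  Odd-degree vertices: 4, 5 (2 total)

Step 3: Apply Euler's theorem:
  - Eulerian circuit exists iff graph is connected and all vertices have even degree
  - Eulerian path exists iff graph is connected and has 0 or 2 odd-degree vertices

Graph is connected with exactly 2 odd-degree vertices (4, 5).
Eulerian path exists (starting and ending at the odd-degree vertices), but no Eulerian circuit.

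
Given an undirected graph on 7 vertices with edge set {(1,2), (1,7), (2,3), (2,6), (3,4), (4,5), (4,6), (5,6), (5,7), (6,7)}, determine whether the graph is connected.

Step 1: Build adjacency list from edges:
  1: 2, 7
  2: 1, 3, 6
  3: 2, 4
  4: 3, 5, 6
  5: 4, 6, 7
  6: 2, 4, 5, 7
  7: 1, 5, 6

Step 2: Run BFS/DFS from vertex 1:
  Visited: {1, 2, 7, 3, 6, 5, 4}
  Reached 7 of 7 vertices

Step 3: All 7 vertices reached from vertex 1, so the graph is connected.
Answer: Yes, the graph is connected.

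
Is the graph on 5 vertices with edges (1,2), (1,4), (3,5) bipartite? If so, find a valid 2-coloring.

Step 1: Attempt 2-coloring using BFS:
  Start at vertex 1, assign color 0
  Color vertex 2 with color 1 (neighbor of 1)
  Color vertex 4 with color 1 (neighbor of 1)
  Start new component at vertex 3, assign color 0
  Color vertex 5 with color 1 (neighbor of 3)

Step 2: 2-coloring succeeded. No conflicts found.
  Set A (color 0): {1, 3}
  Set B (color 1): {2, 4, 5}

The graph is bipartite with partition {1, 3}, {2, 4, 5}.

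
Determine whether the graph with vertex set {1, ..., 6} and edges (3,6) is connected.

Step 1: Build adjacency list from edges:
  1: (none)
  2: (none)
  3: 6
  4: (none)
  5: (none)
  6: 3

Step 2: Run BFS/DFS from vertex 1:
  Visited: {1}
  Reached 1 of 6 vertices

Step 3: Only 1 of 6 vertices reached. Graph is disconnected.
Connected components: {1}, {2}, {3, 6}, {4}, {5}
Answer: No, the graph is not connected (5 components).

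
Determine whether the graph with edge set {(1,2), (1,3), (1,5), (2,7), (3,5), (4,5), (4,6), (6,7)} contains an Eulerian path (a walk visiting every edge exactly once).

Step 1: Find the degree of each vertex:
  deg(1) = 3
  deg(2) = 2
  deg(3) = 2
  deg(4) = 2
  deg(5) = 3
  deg(6) = 2
  deg(7) = 2

Step 2: Count vertices with odd degree:
  Odd-degree vertices: 1, 5 (2 total)

Step 3: Apply Euler's theorem:
  - Eulerian circuit exists iff graph is connected and all vertices have even degree
  - Eulerian path exists iff graph is connected and has 0 or 2 odd-degree vertices

Graph is connected with exactly 2 odd-degree vertices (1, 5).
Eulerian path exists (starting and ending at the odd-degree vertices), but no Eulerian circuit.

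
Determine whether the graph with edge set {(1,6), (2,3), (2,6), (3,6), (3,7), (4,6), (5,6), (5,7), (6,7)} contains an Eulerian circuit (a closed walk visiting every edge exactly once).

Step 1: Find the degree of each vertex:
  deg(1) = 1
  deg(2) = 2
  deg(3) = 3
  deg(4) = 1
  deg(5) = 2
  deg(6) = 6
  deg(7) = 3

Step 2: Count vertices with odd degree:
  Odd-degree vertices: 1, 3, 4, 7 (4 total)

Step 3: Apply Euler's theorem:
  - Eulerian circuit exists iff graph is connected and all vertices have even degree
  - Eulerian path exists iff graph is connected and has 0 or 2 odd-degree vertices

Graph has 4 odd-degree vertices (need 0 or 2).
Neither Eulerian path nor Eulerian circuit exists.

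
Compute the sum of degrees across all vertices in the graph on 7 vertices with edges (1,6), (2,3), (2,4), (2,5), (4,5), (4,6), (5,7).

Step 1: Count edges incident to each vertex:
  deg(1) = 1 (neighbors: 6)
  deg(2) = 3 (neighbors: 3, 4, 5)
  deg(3) = 1 (neighbors: 2)
  deg(4) = 3 (neighbors: 2, 5, 6)
  deg(5) = 3 (neighbors: 2, 4, 7)
  deg(6) = 2 (neighbors: 1, 4)
  deg(7) = 1 (neighbors: 5)

Step 2: Sum all degrees:
  1 + 3 + 1 + 3 + 3 + 2 + 1 = 14

Verification: sum of degrees = 2 * |E| = 2 * 7 = 14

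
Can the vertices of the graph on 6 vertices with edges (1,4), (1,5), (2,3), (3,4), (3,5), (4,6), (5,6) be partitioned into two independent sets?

Step 1: Attempt 2-coloring using BFS:
  Start at vertex 1, assign color 0
  Color vertex 4 with color 1 (neighbor of 1)
  Color vertex 5 with color 1 (neighbor of 1)
  Color vertex 3 with color 0 (neighbor of 4)
  Color vertex 6 with color 0 (neighbor of 4)
  Color vertex 2 with color 1 (neighbor of 3)

Step 2: 2-coloring succeeded. No conflicts found.
  Set A (color 0): {1, 3, 6}
  Set B (color 1): {2, 4, 5}

The graph is bipartite with partition {1, 3, 6}, {2, 4, 5}.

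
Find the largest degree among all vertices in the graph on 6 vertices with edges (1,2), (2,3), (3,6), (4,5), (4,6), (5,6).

Step 1: Count edges incident to each vertex:
  deg(1) = 1 (neighbors: 2)
  deg(2) = 2 (neighbors: 1, 3)
  deg(3) = 2 (neighbors: 2, 6)
  deg(4) = 2 (neighbors: 5, 6)
  deg(5) = 2 (neighbors: 4, 6)
  deg(6) = 3 (neighbors: 3, 4, 5)

Step 2: Find maximum:
  max(1, 2, 2, 2, 2, 3) = 3 (vertex 6)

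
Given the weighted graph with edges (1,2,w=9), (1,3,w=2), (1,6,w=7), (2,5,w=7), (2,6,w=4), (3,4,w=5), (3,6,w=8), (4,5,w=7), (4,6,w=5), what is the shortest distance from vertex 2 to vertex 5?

Step 1: Build adjacency list with weights:
  1: 2(w=9), 3(w=2), 6(w=7)
  2: 1(w=9), 5(w=7), 6(w=4)
  3: 1(w=2), 4(w=5), 6(w=8)
  4: 3(w=5), 5(w=7), 6(w=5)
  5: 2(w=7), 4(w=7)
  6: 1(w=7), 2(w=4), 3(w=8), 4(w=5)

Step 2: Apply Dijkstra's algorithm from vertex 2:
  Visit vertex 2 (distance=0)
    Update dist[1] = 9
    Update dist[5] = 7
    Update dist[6] = 4
  Visit vertex 6 (distance=4)
    Update dist[3] = 12
    Update dist[4] = 9
  Visit vertex 5 (distance=7)

Step 3: Shortest path: 2 -> 5
Total weight: 7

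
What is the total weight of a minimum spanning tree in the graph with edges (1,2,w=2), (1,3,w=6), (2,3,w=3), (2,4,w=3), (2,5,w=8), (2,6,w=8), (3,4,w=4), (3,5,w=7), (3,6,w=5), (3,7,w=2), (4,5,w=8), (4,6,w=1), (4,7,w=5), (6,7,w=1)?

Apply Kruskal's algorithm (sort edges by weight, add if no cycle):

Sorted edges by weight:
  (4,6) w=1
  (6,7) w=1
  (1,2) w=2
  (3,7) w=2
  (2,4) w=3
  (2,3) w=3
  (3,4) w=4
  (3,6) w=5
  (4,7) w=5
  (1,3) w=6
  (3,5) w=7
  (2,5) w=8
  (2,6) w=8
  (4,5) w=8

Add edge (4,6) w=1 -- no cycle. Running total: 1
Add edge (6,7) w=1 -- no cycle. Running total: 2
Add edge (1,2) w=2 -- no cycle. Running total: 4
Add edge (3,7) w=2 -- no cycle. Running total: 6
Add edge (2,4) w=3 -- no cycle. Running total: 9
Skip edge (2,3) w=3 -- would create cycle
Skip edge (3,4) w=4 -- would create cycle
Skip edge (3,6) w=5 -- would create cycle
Skip edge (4,7) w=5 -- would create cycle
Skip edge (1,3) w=6 -- would create cycle
Add edge (3,5) w=7 -- no cycle. Running total: 16

MST edges: (4,6,w=1), (6,7,w=1), (1,2,w=2), (3,7,w=2), (2,4,w=3), (3,5,w=7)
Total MST weight: 1 + 1 + 2 + 2 + 3 + 7 = 16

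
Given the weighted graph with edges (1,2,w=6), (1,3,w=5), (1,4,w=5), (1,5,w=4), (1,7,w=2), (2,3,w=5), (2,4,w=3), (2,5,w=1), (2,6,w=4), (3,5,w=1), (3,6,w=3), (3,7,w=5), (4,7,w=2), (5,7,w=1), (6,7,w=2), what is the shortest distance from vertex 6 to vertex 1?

Step 1: Build adjacency list with weights:
  1: 2(w=6), 3(w=5), 4(w=5), 5(w=4), 7(w=2)
  2: 1(w=6), 3(w=5), 4(w=3), 5(w=1), 6(w=4)
  3: 1(w=5), 2(w=5), 5(w=1), 6(w=3), 7(w=5)
  4: 1(w=5), 2(w=3), 7(w=2)
  5: 1(w=4), 2(w=1), 3(w=1), 7(w=1)
  6: 2(w=4), 3(w=3), 7(w=2)
  7: 1(w=2), 3(w=5), 4(w=2), 5(w=1), 6(w=2)

Step 2: Apply Dijkstra's algorithm from vertex 6:
  Visit vertex 6 (distance=0)
    Update dist[2] = 4
    Update dist[3] = 3
    Update dist[7] = 2
  Visit vertex 7 (distance=2)
    Update dist[1] = 4
    Update dist[4] = 4
    Update dist[5] = 3
  Visit vertex 3 (distance=3)
  Visit vertex 5 (distance=3)
  Visit vertex 1 (distance=4)

Step 3: Shortest path: 6 -> 7 -> 1
Total weight: 2 + 2 = 4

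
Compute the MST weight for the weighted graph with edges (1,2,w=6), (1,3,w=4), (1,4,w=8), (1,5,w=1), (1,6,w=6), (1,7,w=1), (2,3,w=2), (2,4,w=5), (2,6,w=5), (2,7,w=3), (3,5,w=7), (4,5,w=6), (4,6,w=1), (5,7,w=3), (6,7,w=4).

Apply Kruskal's algorithm (sort edges by weight, add if no cycle):

Sorted edges by weight:
  (1,5) w=1
  (1,7) w=1
  (4,6) w=1
  (2,3) w=2
  (2,7) w=3
  (5,7) w=3
  (1,3) w=4
  (6,7) w=4
  (2,4) w=5
  (2,6) w=5
  (1,2) w=6
  (1,6) w=6
  (4,5) w=6
  (3,5) w=7
  (1,4) w=8

Add edge (1,5) w=1 -- no cycle. Running total: 1
Add edge (1,7) w=1 -- no cycle. Running total: 2
Add edge (4,6) w=1 -- no cycle. Running total: 3
Add edge (2,3) w=2 -- no cycle. Running total: 5
Add edge (2,7) w=3 -- no cycle. Running total: 8
Skip edge (5,7) w=3 -- would create cycle
Skip edge (1,3) w=4 -- would create cycle
Add edge (6,7) w=4 -- no cycle. Running total: 12

MST edges: (1,5,w=1), (1,7,w=1), (4,6,w=1), (2,3,w=2), (2,7,w=3), (6,7,w=4)
Total MST weight: 1 + 1 + 1 + 2 + 3 + 4 = 12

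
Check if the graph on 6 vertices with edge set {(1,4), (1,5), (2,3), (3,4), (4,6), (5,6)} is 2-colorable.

Step 1: Attempt 2-coloring using BFS:
  Start at vertex 1, assign color 0
  Color vertex 4 with color 1 (neighbor of 1)
  Color vertex 5 with color 1 (neighbor of 1)
  Color vertex 3 with color 0 (neighbor of 4)
  Color vertex 6 with color 0 (neighbor of 4)
  Color vertex 2 with color 1 (neighbor of 3)

Step 2: 2-coloring succeeded. No conflicts found.
  Set A (color 0): {1, 3, 6}
  Set B (color 1): {2, 4, 5}

The graph is bipartite with partition {1, 3, 6}, {2, 4, 5}.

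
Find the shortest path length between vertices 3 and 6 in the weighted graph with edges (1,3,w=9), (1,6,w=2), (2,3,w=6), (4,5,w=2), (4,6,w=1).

Step 1: Build adjacency list with weights:
  1: 3(w=9), 6(w=2)
  2: 3(w=6)
  3: 1(w=9), 2(w=6)
  4: 5(w=2), 6(w=1)
  5: 4(w=2)
  6: 1(w=2), 4(w=1)

Step 2: Apply Dijkstra's algorithm from vertex 3:
  Visit vertex 3 (distance=0)
    Update dist[1] = 9
    Update dist[2] = 6
  Visit vertex 2 (distance=6)
  Visit vertex 1 (distance=9)
    Update dist[6] = 11
  Visit vertex 6 (distance=11)
    Update dist[4] = 12

Step 3: Shortest path: 3 -> 1 -> 6
Total weight: 9 + 2 = 11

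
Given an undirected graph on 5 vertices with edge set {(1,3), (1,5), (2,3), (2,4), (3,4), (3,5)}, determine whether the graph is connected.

Step 1: Build adjacency list from edges:
  1: 3, 5
  2: 3, 4
  3: 1, 2, 4, 5
  4: 2, 3
  5: 1, 3

Step 2: Run BFS/DFS from vertex 1:
  Visited: {1, 3, 5, 2, 4}
  Reached 5 of 5 vertices

Step 3: All 5 vertices reached from vertex 1, so the graph is connected.
Answer: Yes, the graph is connected.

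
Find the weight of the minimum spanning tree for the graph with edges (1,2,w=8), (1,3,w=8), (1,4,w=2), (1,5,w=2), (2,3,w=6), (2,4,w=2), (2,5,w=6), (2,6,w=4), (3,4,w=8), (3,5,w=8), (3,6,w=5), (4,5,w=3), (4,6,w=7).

Apply Kruskal's algorithm (sort edges by weight, add if no cycle):

Sorted edges by weight:
  (1,5) w=2
  (1,4) w=2
  (2,4) w=2
  (4,5) w=3
  (2,6) w=4
  (3,6) w=5
  (2,3) w=6
  (2,5) w=6
  (4,6) w=7
  (1,2) w=8
  (1,3) w=8
  (3,5) w=8
  (3,4) w=8

Add edge (1,5) w=2 -- no cycle. Running total: 2
Add edge (1,4) w=2 -- no cycle. Running total: 4
Add edge (2,4) w=2 -- no cycle. Running total: 6
Skip edge (4,5) w=3 -- would create cycle
Add edge (2,6) w=4 -- no cycle. Running total: 10
Add edge (3,6) w=5 -- no cycle. Running total: 15

MST edges: (1,5,w=2), (1,4,w=2), (2,4,w=2), (2,6,w=4), (3,6,w=5)
Total MST weight: 2 + 2 + 2 + 4 + 5 = 15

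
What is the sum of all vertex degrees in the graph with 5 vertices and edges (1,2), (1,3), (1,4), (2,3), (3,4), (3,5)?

Step 1: Count edges incident to each vertex:
  deg(1) = 3 (neighbors: 2, 3, 4)
  deg(2) = 2 (neighbors: 1, 3)
  deg(3) = 4 (neighbors: 1, 2, 4, 5)
  deg(4) = 2 (neighbors: 1, 3)
  deg(5) = 1 (neighbors: 3)

Step 2: Sum all degrees:
  3 + 2 + 4 + 2 + 1 = 12

Verification: sum of degrees = 2 * |E| = 2 * 6 = 12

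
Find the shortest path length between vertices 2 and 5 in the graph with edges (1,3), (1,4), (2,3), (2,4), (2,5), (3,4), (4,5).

Step 1: Build adjacency list:
  1: 3, 4
  2: 3, 4, 5
  3: 1, 2, 4
  4: 1, 2, 3, 5
  5: 2, 4

Step 2: BFS from vertex 2 to find shortest path to 5:
  vertex 3 reached at distance 1
  vertex 4 reached at distance 1
  vertex 5 reached at distance 1

Step 3: Shortest path: 2 -> 5
Path length: 1 edge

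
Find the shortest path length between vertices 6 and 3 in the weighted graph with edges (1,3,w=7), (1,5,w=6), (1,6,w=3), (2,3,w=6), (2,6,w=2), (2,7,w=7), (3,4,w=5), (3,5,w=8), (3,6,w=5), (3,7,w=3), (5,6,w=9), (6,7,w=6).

Step 1: Build adjacency list with weights:
  1: 3(w=7), 5(w=6), 6(w=3)
  2: 3(w=6), 6(w=2), 7(w=7)
  3: 1(w=7), 2(w=6), 4(w=5), 5(w=8), 6(w=5), 7(w=3)
  4: 3(w=5)
  5: 1(w=6), 3(w=8), 6(w=9)
  6: 1(w=3), 2(w=2), 3(w=5), 5(w=9), 7(w=6)
  7: 2(w=7), 3(w=3), 6(w=6)

Step 2: Apply Dijkstra's algorithm from vertex 6:
  Visit vertex 6 (distance=0)
    Update dist[1] = 3
    Update dist[2] = 2
    Update dist[3] = 5
    Update dist[5] = 9
    Update dist[7] = 6
  Visit vertex 2 (distance=2)
  Visit vertex 1 (distance=3)
  Visit vertex 3 (distance=5)
    Update dist[4] = 10

Step 3: Shortest path: 6 -> 3
Total weight: 5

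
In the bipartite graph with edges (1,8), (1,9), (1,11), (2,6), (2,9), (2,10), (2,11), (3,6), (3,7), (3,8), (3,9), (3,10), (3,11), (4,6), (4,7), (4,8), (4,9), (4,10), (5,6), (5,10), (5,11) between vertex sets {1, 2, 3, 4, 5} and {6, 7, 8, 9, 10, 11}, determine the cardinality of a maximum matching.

Step 1: List the neighbors of each left vertex:
  1: 8, 9, 11
  2: 6, 9, 10, 11
  3: 6, 7, 8, 9, 10, 11
  4: 6, 7, 8, 9, 10
  5: 6, 10, 11

Step 2: Greedily match left vertices, then look for augmenting paths:
  Match 1 -- 8
  Match 2 -- 6
  Match 3 -- 7
  Match 4 -- 9
  Match 5 -- 10
  No augmenting path remains.

Step 3: Verify this is maximum:
  Matching size 5 = min(|L|, |R|) = min(5, 6), which is an upper bound, so this matching is maximum.

Maximum matching: {(1,8), (2,6), (3,7), (4,9), (5,10)}
Size: 5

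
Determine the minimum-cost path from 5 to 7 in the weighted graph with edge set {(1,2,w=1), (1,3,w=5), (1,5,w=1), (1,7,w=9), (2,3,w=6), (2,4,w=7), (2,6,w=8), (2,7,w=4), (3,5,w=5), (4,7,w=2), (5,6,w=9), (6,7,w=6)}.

Step 1: Build adjacency list with weights:
  1: 2(w=1), 3(w=5), 5(w=1), 7(w=9)
  2: 1(w=1), 3(w=6), 4(w=7), 6(w=8), 7(w=4)
  3: 1(w=5), 2(w=6), 5(w=5)
  4: 2(w=7), 7(w=2)
  5: 1(w=1), 3(w=5), 6(w=9)
  6: 2(w=8), 5(w=9), 7(w=6)
  7: 1(w=9), 2(w=4), 4(w=2), 6(w=6)

Step 2: Apply Dijkstra's algorithm from vertex 5:
  Visit vertex 5 (distance=0)
    Update dist[1] = 1
    Update dist[3] = 5
    Update dist[6] = 9
  Visit vertex 1 (distance=1)
    Update dist[2] = 2
    Update dist[7] = 10
  Visit vertex 2 (distance=2)
    Update dist[4] = 9
    Update dist[7] = 6
  Visit vertex 3 (distance=5)
  Visit vertex 7 (distance=6)
    Update dist[4] = 8

Step 3: Shortest path: 5 -> 1 -> 2 -> 7
Total weight: 1 + 1 + 4 = 6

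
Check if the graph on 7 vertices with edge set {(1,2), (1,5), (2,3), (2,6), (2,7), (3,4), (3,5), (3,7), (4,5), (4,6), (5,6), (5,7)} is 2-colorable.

Step 1: Attempt 2-coloring using BFS:
  Start at vertex 1, assign color 0
  Color vertex 2 with color 1 (neighbor of 1)
  Color vertex 5 with color 1 (neighbor of 1)
  Color vertex 3 with color 0 (neighbor of 2)
  Color vertex 6 with color 0 (neighbor of 2)
  Color vertex 7 with color 0 (neighbor of 2)
  Color vertex 4 with color 0 (neighbor of 5)

Step 2: Conflict found! Vertices 3 and 4 are adjacent but have the same color.
This means the graph contains an odd cycle.

The graph is NOT bipartite.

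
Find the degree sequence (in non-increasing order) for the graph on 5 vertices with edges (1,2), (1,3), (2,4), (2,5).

Step 1: Count edges incident to each vertex:
  deg(1) = 2 (neighbors: 2, 3)
  deg(2) = 3 (neighbors: 1, 4, 5)
  deg(3) = 1 (neighbors: 1)
  deg(4) = 1 (neighbors: 2)
  deg(5) = 1 (neighbors: 2)

Step 2: Sort degrees in non-increasing order:
  Degrees: [2, 3, 1, 1, 1] -> sorted: [3, 2, 1, 1, 1]

Degree sequence: [3, 2, 1, 1, 1]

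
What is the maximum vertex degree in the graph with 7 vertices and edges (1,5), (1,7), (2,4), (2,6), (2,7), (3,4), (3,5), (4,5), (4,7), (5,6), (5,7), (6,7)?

Step 1: Count edges incident to each vertex:
  deg(1) = 2 (neighbors: 5, 7)
  deg(2) = 3 (neighbors: 4, 6, 7)
  deg(3) = 2 (neighbors: 4, 5)
  deg(4) = 4 (neighbors: 2, 3, 5, 7)
  deg(5) = 5 (neighbors: 1, 3, 4, 6, 7)
  deg(6) = 3 (neighbors: 2, 5, 7)
  deg(7) = 5 (neighbors: 1, 2, 4, 5, 6)

Step 2: Find maximum:
  max(2, 3, 2, 4, 5, 3, 5) = 5 (vertex 5)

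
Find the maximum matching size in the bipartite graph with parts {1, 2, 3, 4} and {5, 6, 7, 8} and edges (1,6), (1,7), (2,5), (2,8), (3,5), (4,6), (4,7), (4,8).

Step 1: List the neighbors of each left vertex:
  1: 6, 7
  2: 5, 8
  3: 5
  4: 6, 7, 8

Step 2: Greedily match left vertices, then look for augmenting paths:
  Match 1 -- 6
  Match 2 -- 8
  Match 3 -- 5
  Match 4 -- 7
  No augmenting path remains.

Step 3: Verify this is maximum:
  Matching size 4 = min(|L|, |R|) = min(4, 4), which is an upper bound, so this matching is maximum.

Maximum matching: {(1,6), (2,8), (3,5), (4,7)}
Size: 4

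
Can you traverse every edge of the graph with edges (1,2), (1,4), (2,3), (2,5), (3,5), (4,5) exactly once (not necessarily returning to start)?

Step 1: Find the degree of each vertex:
  deg(1) = 2
  deg(2) = 3
  deg(3) = 2
  deg(4) = 2
  deg(5) = 3

Step 2: Count vertices with odd degree:
  Odd-degree vertices: 2, 5 (2 total)

Step 3: Apply Euler's theorem:
  - Eulerian circuit exists iff graph is connected and all vertices have even degree
  - Eulerian path exists iff graph is connected and has 0 or 2 odd-degree vertices

Graph is connected with exactly 2 odd-degree vertices (2, 5).
Eulerian path exists (starting and ending at the odd-degree vertices), but no Eulerian circuit.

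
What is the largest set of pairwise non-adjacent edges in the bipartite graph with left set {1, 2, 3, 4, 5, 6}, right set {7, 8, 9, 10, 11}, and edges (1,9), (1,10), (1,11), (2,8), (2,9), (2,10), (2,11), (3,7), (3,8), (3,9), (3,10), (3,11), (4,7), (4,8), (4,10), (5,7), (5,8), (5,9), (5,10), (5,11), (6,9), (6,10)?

Step 1: List the neighbors of each left vertex:
  1: 9, 10, 11
  2: 8, 9, 10, 11
  3: 7, 8, 9, 10, 11
  4: 7, 8, 10
  5: 7, 8, 9, 10, 11
  6: 9, 10

Step 2: Greedily match left vertices, then look for augmenting paths:
  Match 1 -- 9
  Match 2 -- 8
  Match 3 -- 7
  Match 4 -- 10
  Match 5 -- 11
  No augmenting path remains.

Step 3: Verify this is maximum:
  Matching size 5 = min(|L|, |R|) = min(6, 5), which is an upper bound, so this matching is maximum.

Maximum matching: {(1,9), (2,8), (3,7), (4,10), (5,11)}
Size: 5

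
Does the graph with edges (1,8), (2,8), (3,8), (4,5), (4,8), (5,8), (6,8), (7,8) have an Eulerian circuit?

Step 1: Find the degree of each vertex:
  deg(1) = 1
  deg(2) = 1
  deg(3) = 1
  deg(4) = 2
  deg(5) = 2
  deg(6) = 1
  deg(7) = 1
  deg(8) = 7

Step 2: Count vertices with odd degree:
  Odd-degree vertices: 1, 2, 3, 6, 7, 8 (6 total)

Step 3: Apply Euler's theorem:
  - Eulerian circuit exists iff graph is connected and all vertices have even degree
  - Eulerian path exists iff graph is connected and has 0 or 2 odd-degree vertices

Graph has 6 odd-degree vertices (need 0 or 2).
Neither Eulerian path nor Eulerian circuit exists.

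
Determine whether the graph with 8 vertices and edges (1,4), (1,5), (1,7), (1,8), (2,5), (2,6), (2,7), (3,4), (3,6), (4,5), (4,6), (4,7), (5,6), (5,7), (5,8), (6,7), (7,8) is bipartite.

Step 1: Attempt 2-coloring using BFS:
  Start at vertex 1, assign color 0
  Color vertex 4 with color 1 (neighbor of 1)
  Color vertex 5 with color 1 (neighbor of 1)
  Color vertex 7 with color 1 (neighbor of 1)
  Color vertex 8 with color 1 (neighbor of 1)
  Color vertex 3 with color 0 (neighbor of 4)

Step 2: Conflict found! Vertices 4 and 5 are adjacent but have the same color.
This means the graph contains an odd cycle.

The graph is NOT bipartite.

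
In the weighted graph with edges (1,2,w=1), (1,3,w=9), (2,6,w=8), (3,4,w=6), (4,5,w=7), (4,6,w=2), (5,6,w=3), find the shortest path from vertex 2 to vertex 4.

Step 1: Build adjacency list with weights:
  1: 2(w=1), 3(w=9)
  2: 1(w=1), 6(w=8)
  3: 1(w=9), 4(w=6)
  4: 3(w=6), 5(w=7), 6(w=2)
  5: 4(w=7), 6(w=3)
  6: 2(w=8), 4(w=2), 5(w=3)

Step 2: Apply Dijkstra's algorithm from vertex 2:
  Visit vertex 2 (distance=0)
    Update dist[1] = 1
    Update dist[6] = 8
  Visit vertex 1 (distance=1)
    Update dist[3] = 10
  Visit vertex 6 (distance=8)
    Update dist[4] = 10
    Update dist[5] = 11
  Visit vertex 3 (distance=10)
  Visit vertex 4 (distance=10)

Step 3: Shortest path: 2 -> 6 -> 4
Total weight: 8 + 2 = 10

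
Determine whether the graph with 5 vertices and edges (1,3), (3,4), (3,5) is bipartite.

Step 1: Attempt 2-coloring using BFS:
  Start at vertex 1, assign color 0
  Color vertex 3 with color 1 (neighbor of 1)
  Color vertex 4 with color 0 (neighbor of 3)
  Color vertex 5 with color 0 (neighbor of 3)
  Start new component at vertex 2, assign color 0

Step 2: 2-coloring succeeded. No conflicts found.
  Set A (color 0): {1, 2, 4, 5}
  Set B (color 1): {3}

The graph is bipartite with partition {1, 2, 4, 5}, {3}.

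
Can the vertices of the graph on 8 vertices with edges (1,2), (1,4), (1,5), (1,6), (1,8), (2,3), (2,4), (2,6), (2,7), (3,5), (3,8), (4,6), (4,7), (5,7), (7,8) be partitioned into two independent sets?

Step 1: Attempt 2-coloring using BFS:
  Start at vertex 1, assign color 0
  Color vertex 2 with color 1 (neighbor of 1)
  Color vertex 4 with color 1 (neighbor of 1)
  Color vertex 5 with color 1 (neighbor of 1)
  Color vertex 6 with color 1 (neighbor of 1)
  Color vertex 8 with color 1 (neighbor of 1)
  Color vertex 3 with color 0 (neighbor of 2)

Step 2: Conflict found! Vertices 2 and 4 are adjacent but have the same color.
This means the graph contains an odd cycle.

The graph is NOT bipartite.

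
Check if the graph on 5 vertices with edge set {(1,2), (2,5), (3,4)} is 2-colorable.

Step 1: Attempt 2-coloring using BFS:
  Start at vertex 1, assign color 0
  Color vertex 2 with color 1 (neighbor of 1)
  Color vertex 5 with color 0 (neighbor of 2)
  Start new component at vertex 3, assign color 0
  Color vertex 4 with color 1 (neighbor of 3)

Step 2: 2-coloring succeeded. No conflicts found.
  Set A (color 0): {1, 3, 5}
  Set B (color 1): {2, 4}

The graph is bipartite with partition {1, 3, 5}, {2, 4}.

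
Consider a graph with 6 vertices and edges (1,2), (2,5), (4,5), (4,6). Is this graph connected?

Step 1: Build adjacency list from edges:
  1: 2
  2: 1, 5
  3: (none)
  4: 5, 6
  5: 2, 4
  6: 4

Step 2: Run BFS/DFS from vertex 1:
  Visited: {1, 2, 5, 4, 6}
  Reached 5 of 6 vertices

Step 3: Only 5 of 6 vertices reached. Graph is disconnected.
Connected components: {1, 2, 4, 5, 6}, {3}
Answer: No, the graph is not connected (2 components).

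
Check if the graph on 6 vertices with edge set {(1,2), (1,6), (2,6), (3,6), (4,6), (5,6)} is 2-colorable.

Step 1: Attempt 2-coloring using BFS:
  Start at vertex 1, assign color 0
  Color vertex 2 with color 1 (neighbor of 1)
  Color vertex 6 with color 1 (neighbor of 1)

Step 2: Conflict found! Vertices 2 and 6 are adjacent but have the same color.
This means the graph contains an odd cycle.

The graph is NOT bipartite.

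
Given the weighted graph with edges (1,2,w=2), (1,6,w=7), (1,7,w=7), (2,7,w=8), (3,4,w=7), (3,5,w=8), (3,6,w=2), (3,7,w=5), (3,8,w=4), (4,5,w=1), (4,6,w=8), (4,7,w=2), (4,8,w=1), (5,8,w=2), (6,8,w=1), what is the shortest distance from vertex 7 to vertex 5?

Step 1: Build adjacency list with weights:
  1: 2(w=2), 6(w=7), 7(w=7)
  2: 1(w=2), 7(w=8)
  3: 4(w=7), 5(w=8), 6(w=2), 7(w=5), 8(w=4)
  4: 3(w=7), 5(w=1), 6(w=8), 7(w=2), 8(w=1)
  5: 3(w=8), 4(w=1), 8(w=2)
  6: 1(w=7), 3(w=2), 4(w=8), 8(w=1)
  7: 1(w=7), 2(w=8), 3(w=5), 4(w=2)
  8: 3(w=4), 4(w=1), 5(w=2), 6(w=1)

Step 2: Apply Dijkstra's algorithm from vertex 7:
  Visit vertex 7 (distance=0)
    Update dist[1] = 7
    Update dist[2] = 8
    Update dist[3] = 5
    Update dist[4] = 2
  Visit vertex 4 (distance=2)
    Update dist[5] = 3
    Update dist[6] = 10
    Update dist[8] = 3
  Visit vertex 5 (distance=3)

Step 3: Shortest path: 7 -> 4 -> 5
Total weight: 2 + 1 = 3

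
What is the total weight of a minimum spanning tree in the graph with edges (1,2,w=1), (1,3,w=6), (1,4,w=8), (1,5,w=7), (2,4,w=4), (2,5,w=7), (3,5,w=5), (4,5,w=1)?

Apply Kruskal's algorithm (sort edges by weight, add if no cycle):

Sorted edges by weight:
  (1,2) w=1
  (4,5) w=1
  (2,4) w=4
  (3,5) w=5
  (1,3) w=6
  (1,5) w=7
  (2,5) w=7
  (1,4) w=8

Add edge (1,2) w=1 -- no cycle. Running total: 1
Add edge (4,5) w=1 -- no cycle. Running total: 2
Add edge (2,4) w=4 -- no cycle. Running total: 6
Add edge (3,5) w=5 -- no cycle. Running total: 11

MST edges: (1,2,w=1), (4,5,w=1), (2,4,w=4), (3,5,w=5)
Total MST weight: 1 + 1 + 4 + 5 = 11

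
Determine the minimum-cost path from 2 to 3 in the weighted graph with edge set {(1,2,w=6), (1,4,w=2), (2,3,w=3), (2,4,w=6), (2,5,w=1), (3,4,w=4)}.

Step 1: Build adjacency list with weights:
  1: 2(w=6), 4(w=2)
  2: 1(w=6), 3(w=3), 4(w=6), 5(w=1)
  3: 2(w=3), 4(w=4)
  4: 1(w=2), 2(w=6), 3(w=4)
  5: 2(w=1)

Step 2: Apply Dijkstra's algorithm from vertex 2:
  Visit vertex 2 (distance=0)
    Update dist[1] = 6
    Update dist[3] = 3
    Update dist[4] = 6
    Update dist[5] = 1
  Visit vertex 5 (distance=1)
  Visit vertex 3 (distance=3)

Step 3: Shortest path: 2 -> 3
Total weight: 3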